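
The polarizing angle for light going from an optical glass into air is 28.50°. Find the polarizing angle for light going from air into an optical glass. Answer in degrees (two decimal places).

Reversing the direction swaps n₁ and n₂, so tan θ_B' = 1/tan θ_B and θ_B' = 90° − θ_B.
Hence θ_B' = 90° − 28.50° = 61.50°.

θ_B' ≈ 61.50°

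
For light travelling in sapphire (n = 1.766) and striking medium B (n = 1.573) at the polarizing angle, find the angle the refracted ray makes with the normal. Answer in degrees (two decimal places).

θ_B = arctan(n₂/n₁) = arctan(1.573/1.766) = 41.69°.
The refracted ray is perpendicular to the reflected ray, so θ_t = 90° − θ_B = 48.31°.

θ_t ≈ 48.31°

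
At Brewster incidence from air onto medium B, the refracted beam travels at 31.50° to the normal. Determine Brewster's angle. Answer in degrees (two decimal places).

Brewster's condition makes the reflected and refracted beams perpendicular: θ_B + θ_t = 90°.
So θ_B = 90° − θ_t = 90° − 31.50° = 58.50°.

θ_B ≈ 58.50°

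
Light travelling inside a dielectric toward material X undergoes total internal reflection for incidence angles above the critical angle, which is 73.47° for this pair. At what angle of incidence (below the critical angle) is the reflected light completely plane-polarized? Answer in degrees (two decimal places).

n₂/n₁ = sin θ_c = sin 73.47° = 0.9587.
tan θ_B equals the same ratio, so θ_B = arctan(0.9587) = 43.79°.

θ_B ≈ 43.79°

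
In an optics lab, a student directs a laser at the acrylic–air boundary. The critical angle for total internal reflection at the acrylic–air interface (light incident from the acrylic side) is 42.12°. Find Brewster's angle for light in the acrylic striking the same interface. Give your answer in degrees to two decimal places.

θ_B ≈ 33.85°

At the critical angle sin θ_c = n₂/n₁, giving n₂/n₁ = sin 42.12° = 0.6707.
Then tan θ_B = n₂/n₁ = 0.6707, so θ_B = arctan 0.6707 = 33.85°.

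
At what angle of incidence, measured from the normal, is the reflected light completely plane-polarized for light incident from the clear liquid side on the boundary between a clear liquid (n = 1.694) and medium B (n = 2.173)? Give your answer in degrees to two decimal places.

At Brewster's angle the reflected and refracted rays are perpendicular, which with Snell's law gives tan θ_B = n₂/n₁.
Here n₂/n₁ = 2.173/1.694 = 1.2828, and Brewster's law gives tan θ_B = n₂/n₁.
So θ_B = arctan 1.2828 = 52.06°.

θ_B ≈ 52.06°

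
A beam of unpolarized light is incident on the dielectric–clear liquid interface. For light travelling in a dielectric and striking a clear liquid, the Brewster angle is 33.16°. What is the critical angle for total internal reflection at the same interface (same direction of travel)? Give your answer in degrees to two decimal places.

tan θ_B = n₂/n₁ = tan 33.16° = 0.6534.
Total internal reflection: sin θ_c = n₂/n₁ = 0.6534.
θ_c = arcsin(0.6534) = 40.80°.

θ_c ≈ 40.80°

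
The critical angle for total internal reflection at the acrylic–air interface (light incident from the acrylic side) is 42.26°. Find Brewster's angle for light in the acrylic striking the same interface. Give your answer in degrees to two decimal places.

θ_B ≈ 33.92°

At the critical angle sin θ_c = n₂/n₁, giving n₂/n₁ = sin 42.26° = 0.6725.
Then tan θ_B = n₂/n₁ = 0.6725, so θ_B = arctan 0.6725 = 33.92°.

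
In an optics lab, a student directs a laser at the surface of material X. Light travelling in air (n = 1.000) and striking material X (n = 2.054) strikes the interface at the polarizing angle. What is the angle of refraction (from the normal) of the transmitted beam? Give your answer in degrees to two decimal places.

θ_t ≈ 25.96°

tan θ_B = n₂/n₁ = 2.054/1.000 = 2.0540, so θ_B = 64.04°.
The refracted ray is perpendicular to the reflected ray, so θ_t = 90° − θ_B = 25.96°.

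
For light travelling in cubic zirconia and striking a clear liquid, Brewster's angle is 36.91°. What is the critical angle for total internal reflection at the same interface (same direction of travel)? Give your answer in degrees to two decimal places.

θ_c ≈ 48.69°

tan θ_B = n₂/n₁ = tan 36.91° = 0.7511.
Total internal reflection: sin θ_c = n₂/n₁ = 0.7511.
θ_c = arcsin(0.7511) = 48.69°.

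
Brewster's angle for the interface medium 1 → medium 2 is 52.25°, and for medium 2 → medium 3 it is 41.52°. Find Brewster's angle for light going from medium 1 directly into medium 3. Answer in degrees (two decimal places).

tan θ_B(1→2) = n₂/n₁ = tan 52.25° = 1.2915.
tan θ_B(2→3) = n₃/n₂ = tan 41.52° = 0.8853.
n₃/n₁ = 1.1434. Then tan θ_B(1→3) = n₃/n₁, so θ_B(1→3) = arctan(1.1434) = 48.83°.

θ_B ≈ 48.83°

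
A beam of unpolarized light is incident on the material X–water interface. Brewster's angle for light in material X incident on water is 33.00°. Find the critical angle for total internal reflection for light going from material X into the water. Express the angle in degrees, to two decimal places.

θ_c ≈ 40.50°

tan θ_B = n₂/n₁ = tan 33.00° = 0.6494.
Total internal reflection: sin θ_c = n₂/n₁ = 0.6494.
θ_c = arcsin(0.6494) = 40.50°.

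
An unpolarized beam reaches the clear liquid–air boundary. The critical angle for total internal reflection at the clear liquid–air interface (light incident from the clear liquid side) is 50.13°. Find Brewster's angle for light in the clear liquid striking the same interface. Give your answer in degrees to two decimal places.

At the critical angle sin θ_c = n₂/n₁, giving n₂/n₁ = sin 50.13° = 0.7675.
Then tan θ_B = n₂/n₁ = 0.7675, so θ_B = arctan 0.7675 = 37.51°.

θ_B ≈ 37.51°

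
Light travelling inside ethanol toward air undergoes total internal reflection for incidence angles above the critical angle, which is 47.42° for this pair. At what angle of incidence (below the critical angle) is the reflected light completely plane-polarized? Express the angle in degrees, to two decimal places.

At the critical angle sin θ_c = n₂/n₁, giving n₂/n₁ = sin 47.42° = 0.7363.
Then tan θ_B = n₂/n₁ = 0.7363, so θ_B = arctan 0.7363 = 36.37°.

θ_B ≈ 36.37°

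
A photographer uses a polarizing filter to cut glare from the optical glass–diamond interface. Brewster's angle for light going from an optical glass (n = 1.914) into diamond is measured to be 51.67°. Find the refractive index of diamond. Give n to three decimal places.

Full polarization of the reflected beam means tan θ_B = n₂/n₁, where n₁ is the incident medium (an optical glass).
n₂ = n₁ tan θ_B = 1.914 × tan 51.67° = 2.421.

n ≈ 2.421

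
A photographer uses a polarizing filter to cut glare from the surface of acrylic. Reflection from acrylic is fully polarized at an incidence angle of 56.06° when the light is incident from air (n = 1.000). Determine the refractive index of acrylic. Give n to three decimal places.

n ≈ 1.486

At Brewster's angle, tan θ_B = n₂/n₁ with n₁ on the incident side (air) and n₂ on the transmitted side (acrylic).
n₂ = n₁ tan θ_B = 1.000 × tan 56.06° = 1.486.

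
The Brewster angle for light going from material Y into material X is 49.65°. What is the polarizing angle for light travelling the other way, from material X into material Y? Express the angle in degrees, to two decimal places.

The two Brewster angles are complementary: θ_B' = 90° − θ_B = 90° − 49.65° = 40.35°.

θ_B' ≈ 40.35°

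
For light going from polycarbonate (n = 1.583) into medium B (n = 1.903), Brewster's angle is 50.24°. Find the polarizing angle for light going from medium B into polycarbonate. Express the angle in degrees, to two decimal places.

θ_B' ≈ 39.76°

Reversing the direction swaps n₁ and n₂, so tan θ_B' = 1/tan θ_B and θ_B' = 90° − θ_B.
Hence θ_B' = 90° − 50.24° = 39.76°.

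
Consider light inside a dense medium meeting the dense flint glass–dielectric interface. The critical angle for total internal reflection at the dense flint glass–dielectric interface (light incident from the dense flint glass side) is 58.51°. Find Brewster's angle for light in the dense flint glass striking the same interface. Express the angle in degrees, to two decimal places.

θ_B ≈ 40.46°

n₂/n₁ = sin θ_c = sin 58.51° = 0.8527.
tan θ_B equals the same ratio, so θ_B = arctan(0.8527) = 40.46°.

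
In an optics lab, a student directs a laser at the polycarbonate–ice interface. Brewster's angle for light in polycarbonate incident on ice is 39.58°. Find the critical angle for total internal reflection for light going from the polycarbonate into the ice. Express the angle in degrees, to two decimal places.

θ_c ≈ 55.76°

tan θ_B = n₂/n₁ = tan 39.58° = 0.8267.
Total internal reflection: sin θ_c = n₂/n₁ = 0.8267.
θ_c = arcsin(0.8267) = 55.76°.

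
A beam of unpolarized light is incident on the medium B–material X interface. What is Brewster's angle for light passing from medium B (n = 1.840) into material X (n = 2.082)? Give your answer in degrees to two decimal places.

θ_B ≈ 48.53°

At Brewster's angle the reflected and refracted rays are perpendicular, which with Snell's law gives tan θ_B = n₂/n₁.
Brewster's condition: tan θ_B = n₂/n₁ = 2.082/1.840 = 1.1315.
θ_B = arctan(1.1315) = 48.53°.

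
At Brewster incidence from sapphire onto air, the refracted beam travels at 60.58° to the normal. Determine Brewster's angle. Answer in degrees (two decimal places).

θ_B ≈ 29.42°

At Brewster's angle the reflected and refracted rays are perpendicular, so θ_B + θ_t = 90°.
So θ_B = 90° − θ_t = 90° − 60.58° = 29.42°.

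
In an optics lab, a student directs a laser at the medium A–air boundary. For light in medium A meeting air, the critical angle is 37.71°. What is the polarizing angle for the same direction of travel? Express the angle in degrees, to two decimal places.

n₂/n₁ = sin θ_c = sin 37.71° = 0.6117.
tan θ_B equals the same ratio, so θ_B = arctan(0.6117) = 31.45°.

θ_B ≈ 31.45°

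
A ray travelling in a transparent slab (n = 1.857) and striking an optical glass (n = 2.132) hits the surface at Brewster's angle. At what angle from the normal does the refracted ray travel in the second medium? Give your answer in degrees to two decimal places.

θ_t ≈ 41.06°

tan θ_B = n₂/n₁ = 2.132/1.857 = 1.1481, so θ_B = 48.94°.
The refracted ray is perpendicular to the reflected ray, so θ_t = 90° − θ_B = 41.06°.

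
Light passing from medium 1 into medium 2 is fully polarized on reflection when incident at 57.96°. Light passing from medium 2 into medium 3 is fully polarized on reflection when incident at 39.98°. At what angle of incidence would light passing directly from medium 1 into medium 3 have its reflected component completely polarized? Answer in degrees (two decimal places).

n₂/n₁ = tan 57.96° = 1.5979 and n₃/n₂ = tan 39.98° = 0.8385.
n₃/n₁ = 1.3398. Then tan θ_B(1→3) = n₃/n₁, so θ_B(1→3) = arctan(1.3398) = 53.26°.

θ_B ≈ 53.26°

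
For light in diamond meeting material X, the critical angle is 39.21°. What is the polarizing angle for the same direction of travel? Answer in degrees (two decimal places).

θ_B ≈ 32.30°

sin θ_c = n₂/n₁, so n₂/n₁ = sin 39.21° = 0.6322.
Brewster: tan θ_B = n₂/n₁ = 0.6322.
θ_B = arctan(0.6322) = 32.30°.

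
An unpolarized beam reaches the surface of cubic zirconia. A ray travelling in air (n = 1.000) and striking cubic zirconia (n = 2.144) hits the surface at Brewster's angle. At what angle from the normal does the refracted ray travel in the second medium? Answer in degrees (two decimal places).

θ_B = arctan(n₂/n₁) = arctan(2.144/1.000) = 64.99°.
The refracted ray is perpendicular to the reflected ray, so θ_t = 90° − θ_B = 25.01°.

θ_t ≈ 25.01°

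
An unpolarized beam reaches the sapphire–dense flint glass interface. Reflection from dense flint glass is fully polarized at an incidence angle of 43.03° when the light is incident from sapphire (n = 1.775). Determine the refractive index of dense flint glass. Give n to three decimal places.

Full polarization of the reflected beam means tan θ_B = n₂/n₁, where n₁ is the incident medium (sapphire).
n₂ = n₁ tan θ_B = 1.775 × tan 43.03° = 1.657.

n ≈ 1.657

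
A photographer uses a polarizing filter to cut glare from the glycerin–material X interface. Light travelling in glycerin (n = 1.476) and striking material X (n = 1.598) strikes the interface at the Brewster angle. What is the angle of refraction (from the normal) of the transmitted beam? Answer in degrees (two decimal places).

θ_t ≈ 42.73°

tan θ_B = n₂/n₁ = 1.598/1.476 = 1.0827, so θ_B = 47.27°.
Since θ_B + θ_t = 90° at Brewster incidence, θ_t = 90° − 47.27° = 42.73°.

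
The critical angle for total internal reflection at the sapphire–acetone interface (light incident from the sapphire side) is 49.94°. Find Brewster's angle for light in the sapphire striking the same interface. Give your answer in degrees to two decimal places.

At the critical angle sin θ_c = n₂/n₁, giving n₂/n₁ = sin 49.94° = 0.7654.
Then tan θ_B = n₂/n₁ = 0.7654, so θ_B = arctan 0.7654 = 37.43°.

θ_B ≈ 37.43°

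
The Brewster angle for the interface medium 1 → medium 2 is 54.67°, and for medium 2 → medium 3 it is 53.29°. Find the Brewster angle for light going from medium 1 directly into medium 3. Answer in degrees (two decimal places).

θ_B ≈ 62.14°

tan θ_B(1→2) = n₂/n₁ = tan 54.67° = 1.4108.
tan θ_B(2→3) = n₃/n₂ = tan 53.29° = 1.3411.
Multiplying, n₃/n₁ = 1.4108 × 1.3411 = 1.8920, and θ_B(1→3) = arctan 1.8920 = 62.14°.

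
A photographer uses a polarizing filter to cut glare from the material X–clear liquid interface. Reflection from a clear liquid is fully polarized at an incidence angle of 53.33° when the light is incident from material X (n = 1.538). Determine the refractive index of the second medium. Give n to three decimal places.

At Brewster's angle, tan θ_B = n₂/n₁ with n₁ on the incident side (material X) and n₂ on the transmitted side (a clear liquid).
n₂ = n₁ tan θ_B = 1.538 × tan 53.33° = 2.066.

n ≈ 2.066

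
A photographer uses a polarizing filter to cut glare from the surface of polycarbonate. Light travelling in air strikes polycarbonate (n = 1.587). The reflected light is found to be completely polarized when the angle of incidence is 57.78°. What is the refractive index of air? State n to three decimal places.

n ≈ 1.000

At Brewster's angle, tan θ_B = n₂/n₁ with n₁ on the incident side (air) and n₂ on the transmitted side (polycarbonate).
n₁ = n₂ / tan θ_B = 1.587 / tan 57.78° = 1.000.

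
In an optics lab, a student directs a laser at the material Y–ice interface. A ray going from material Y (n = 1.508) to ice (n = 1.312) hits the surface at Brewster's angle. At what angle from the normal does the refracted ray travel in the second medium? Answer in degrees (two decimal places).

θ_B = arctan(n₂/n₁) = arctan(1.312/1.508) = 41.02°.
The refracted ray is perpendicular to the reflected ray, so θ_t = 90° − θ_B = 48.98°.

θ_t ≈ 48.98°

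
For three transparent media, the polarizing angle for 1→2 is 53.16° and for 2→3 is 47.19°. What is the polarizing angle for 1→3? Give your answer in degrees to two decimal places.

θ_B ≈ 55.24°

n₂/n₁ = tan 53.16° = 1.3348 and n₃/n₂ = tan 47.19° = 1.0795.
n₃/n₁ = 1.4409. Then tan θ_B(1→3) = n₃/n₁, so θ_B(1→3) = arctan(1.4409) = 55.24°.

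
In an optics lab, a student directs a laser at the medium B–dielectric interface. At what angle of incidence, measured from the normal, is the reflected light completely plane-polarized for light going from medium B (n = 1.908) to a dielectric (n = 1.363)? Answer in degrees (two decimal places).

Brewster's condition: tan θ_B = n₂/n₁ = 1.363/1.908 = 0.7144.
So θ_B = arctan 0.7144 = 35.54°.

θ_B ≈ 35.54°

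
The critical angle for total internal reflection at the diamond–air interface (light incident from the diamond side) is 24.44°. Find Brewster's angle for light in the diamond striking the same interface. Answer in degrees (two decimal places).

θ_B ≈ 22.48°

At the critical angle sin θ_c = n₂/n₁, giving n₂/n₁ = sin 24.44° = 0.4137.
Then tan θ_B = n₂/n₁ = 0.4137, so θ_B = arctan 0.4137 = 22.48°.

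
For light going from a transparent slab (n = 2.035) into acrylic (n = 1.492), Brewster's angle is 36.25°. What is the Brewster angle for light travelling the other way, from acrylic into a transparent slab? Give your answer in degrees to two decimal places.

Reversing the direction swaps n₁ and n₂, so tan θ_B' = 1/tan θ_B and θ_B' = 90° − θ_B.
Hence θ_B' = 90° − 36.25° = 53.75°.

θ_B' ≈ 53.75°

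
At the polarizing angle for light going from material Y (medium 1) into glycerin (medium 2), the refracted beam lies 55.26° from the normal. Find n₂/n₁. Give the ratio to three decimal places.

At Brewster incidence θ_B = 90° − θ_t = 90° − 55.26° = 34.74°.
Then n₂/n₁ = tan θ_B = tan 34.74° = 0.693.

n₂/n₁ ≈ 0.693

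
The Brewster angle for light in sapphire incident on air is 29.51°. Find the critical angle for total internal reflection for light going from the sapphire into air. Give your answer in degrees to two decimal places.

tan θ_B = n₂/n₁ = tan 29.51° = 0.5660.
Total internal reflection: sin θ_c = n₂/n₁ = 0.5660.
θ_c = arcsin(0.5660) = 34.47°.

θ_c ≈ 34.47°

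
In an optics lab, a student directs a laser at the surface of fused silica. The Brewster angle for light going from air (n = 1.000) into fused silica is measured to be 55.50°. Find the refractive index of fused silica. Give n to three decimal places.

n ≈ 1.455

Brewster's law: tan θ_B = n₂/n₁ (light incident in air, refracted into fused silica).
n₂ = n₁ tan θ_B = 1.000 × tan 55.50° = 1.455.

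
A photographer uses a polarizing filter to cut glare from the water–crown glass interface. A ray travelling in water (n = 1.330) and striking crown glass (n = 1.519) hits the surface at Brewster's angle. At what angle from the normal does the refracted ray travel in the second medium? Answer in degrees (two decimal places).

θ_t ≈ 41.20°

tan θ_B = n₂/n₁ = 1.519/1.330 = 1.1421, so θ_B = 48.80°.
At Brewster's angle the reflected and refracted rays are perpendicular, so θ_t = 90° − θ_B = 90° − 48.80° = 41.20°.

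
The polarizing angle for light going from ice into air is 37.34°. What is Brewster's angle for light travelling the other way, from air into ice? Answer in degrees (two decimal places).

The two Brewster angles are complementary: θ_B' = 90° − θ_B = 90° − 37.34° = 52.66°.

θ_B' ≈ 52.66°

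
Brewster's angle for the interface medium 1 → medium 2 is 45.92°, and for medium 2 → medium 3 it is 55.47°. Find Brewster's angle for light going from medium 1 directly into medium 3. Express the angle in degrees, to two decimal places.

n₂/n₁ = tan 45.92° = 1.0326 and n₃/n₂ = tan 55.47° = 1.4534.
So n₃/n₁ = (n₂/n₁)(n₃/n₂) = 1.0326 × 1.4534 = 1.5008.
θ_B(1→3) = arctan(1.5008) = 56.32°.

θ_B ≈ 56.32°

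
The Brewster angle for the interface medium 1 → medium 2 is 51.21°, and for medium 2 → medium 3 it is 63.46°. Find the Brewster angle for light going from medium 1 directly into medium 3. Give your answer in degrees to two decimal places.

θ_B ≈ 68.13°

n₂/n₁ = tan 51.21° = 1.2442 and n₃/n₂ = tan 63.46° = 2.0022.
So n₃/n₁ = (n₂/n₁)(n₃/n₂) = 1.2442 × 2.0022 = 2.4911.
θ_B(1→3) = arctan(2.4911) = 68.13°.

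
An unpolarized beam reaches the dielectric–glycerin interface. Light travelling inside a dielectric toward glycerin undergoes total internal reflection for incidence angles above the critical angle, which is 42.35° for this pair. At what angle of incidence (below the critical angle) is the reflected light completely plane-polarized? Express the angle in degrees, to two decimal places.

θ_B ≈ 33.97°

At the critical angle sin θ_c = n₂/n₁, giving n₂/n₁ = sin 42.35° = 0.6737.
Then tan θ_B = n₂/n₁ = 0.6737, so θ_B = arctan 0.6737 = 33.97°.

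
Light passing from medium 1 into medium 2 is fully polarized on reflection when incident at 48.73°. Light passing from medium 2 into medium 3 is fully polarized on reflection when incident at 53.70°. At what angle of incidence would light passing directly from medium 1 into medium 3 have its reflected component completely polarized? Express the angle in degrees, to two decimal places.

θ_B ≈ 57.19°

n₂/n₁ = tan 48.73° = 1.1395 and n₃/n₂ = tan 53.70° = 1.3613.
Multiplying, n₃/n₁ = 1.1395 × 1.3613 = 1.5512, and θ_B(1→3) = arctan 1.5512 = 57.19°.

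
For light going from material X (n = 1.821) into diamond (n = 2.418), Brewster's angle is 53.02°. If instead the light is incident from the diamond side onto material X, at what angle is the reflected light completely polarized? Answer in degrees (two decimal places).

The two Brewster angles are complementary: θ_B' = 90° − θ_B = 90° − 53.02° = 36.98°.

θ_B' ≈ 36.98°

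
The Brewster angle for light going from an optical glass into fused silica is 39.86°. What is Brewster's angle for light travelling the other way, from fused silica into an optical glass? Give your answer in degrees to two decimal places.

θ_B' ≈ 50.14°

The two Brewster angles are complementary: θ_B' = 90° − θ_B = 90° − 39.86° = 50.14°.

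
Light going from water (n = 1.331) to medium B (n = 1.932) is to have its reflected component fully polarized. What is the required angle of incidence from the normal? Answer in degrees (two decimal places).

tan θ_B = n₂/n₁ = 1.932/1.331 = 1.4515. Taking the arctangent, θ_B = 55.44°.

θ_B ≈ 55.44°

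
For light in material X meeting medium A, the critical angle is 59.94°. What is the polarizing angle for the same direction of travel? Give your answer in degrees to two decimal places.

θ_B ≈ 40.88°

At the critical angle sin θ_c = n₂/n₁, giving n₂/n₁ = sin 59.94° = 0.8655.
Then tan θ_B = n₂/n₁ = 0.8655, so θ_B = arctan 0.8655 = 40.88°.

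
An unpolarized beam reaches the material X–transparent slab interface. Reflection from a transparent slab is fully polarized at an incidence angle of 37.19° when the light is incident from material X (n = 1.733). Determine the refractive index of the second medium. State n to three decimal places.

n ≈ 1.315

Full polarization of the reflected beam means tan θ_B = n₂/n₁, where n₁ is the incident medium (material X).
n₂ = n₁ tan θ_B = 1.733 × tan 37.19° = 1.315.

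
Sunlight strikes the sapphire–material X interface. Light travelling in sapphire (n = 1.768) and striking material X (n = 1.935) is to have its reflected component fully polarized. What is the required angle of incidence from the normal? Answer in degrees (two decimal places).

Brewster's condition: tan θ_B = n₂/n₁ = 1.935/1.768 = 1.0945.
θ_B = arctan(1.0945) = 47.58°.

θ_B ≈ 47.58°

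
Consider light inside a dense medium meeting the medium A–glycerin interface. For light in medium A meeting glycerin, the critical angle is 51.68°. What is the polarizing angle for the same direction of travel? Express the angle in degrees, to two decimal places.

At the critical angle sin θ_c = n₂/n₁, giving n₂/n₁ = sin 51.68° = 0.7846.
Then tan θ_B = n₂/n₁ = 0.7846, so θ_B = arctan 0.7846 = 38.12°.

θ_B ≈ 38.12°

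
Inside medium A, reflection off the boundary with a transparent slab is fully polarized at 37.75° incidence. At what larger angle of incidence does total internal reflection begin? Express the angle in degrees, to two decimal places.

θ_c ≈ 50.74°

n₂/n₁ = tan 37.75° = 0.7743; the critical angle satisfies sin θ_c = n₂/n₁.
θ_c = arcsin(0.7743) = 50.74°.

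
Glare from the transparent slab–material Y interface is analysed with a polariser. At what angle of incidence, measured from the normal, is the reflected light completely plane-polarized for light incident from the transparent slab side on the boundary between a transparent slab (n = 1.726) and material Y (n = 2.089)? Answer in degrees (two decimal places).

θ_B ≈ 50.44°

Here n₂/n₁ = 2.089/1.726 = 1.2103, and Brewster's law gives tan θ_B = n₂/n₁.
θ_B = arctan(1.2103) = 50.44°.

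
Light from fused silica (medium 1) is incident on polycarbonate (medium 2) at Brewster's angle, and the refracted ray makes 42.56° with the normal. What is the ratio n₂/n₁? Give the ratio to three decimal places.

n₂/n₁ ≈ 1.089

θ_B + θ_t = 90°, so θ_B = 90° − 42.56° = 47.44°.
tan θ_B = n₂/n₁, so n₂/n₁ = tan 47.44° = 1.089.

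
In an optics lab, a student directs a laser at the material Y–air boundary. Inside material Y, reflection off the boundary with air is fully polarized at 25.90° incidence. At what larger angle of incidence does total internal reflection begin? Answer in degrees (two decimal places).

θ_c ≈ 29.05°

From Brewster, n₂/n₁ = tan θ_B = tan 25.90° = 0.4856.
Then sin θ_c = n₂/n₁ = 0.4856, so θ_c = arcsin 0.4856 = 29.05°.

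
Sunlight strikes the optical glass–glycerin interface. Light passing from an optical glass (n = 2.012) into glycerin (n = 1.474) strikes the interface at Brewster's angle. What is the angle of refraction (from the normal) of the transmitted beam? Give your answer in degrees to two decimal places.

θ_t ≈ 53.77°

First find Brewster's angle: tan θ_B = 1.474/2.012 = 0.7326, giving θ_B = 36.23°.
At Brewster's angle the reflected and refracted rays are perpendicular, so θ_t = 90° − θ_B = 90° − 36.23° = 53.77°.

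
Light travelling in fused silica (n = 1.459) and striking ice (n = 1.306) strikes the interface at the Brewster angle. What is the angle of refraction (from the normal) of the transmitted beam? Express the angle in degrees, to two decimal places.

tan θ_B = n₂/n₁ = 1.306/1.459 = 0.8951, so θ_B = 41.83°.
At Brewster's angle the reflected and refracted rays are perpendicular, so θ_t = 90° − θ_B = 90° − 41.83° = 48.17°.

θ_t ≈ 48.17°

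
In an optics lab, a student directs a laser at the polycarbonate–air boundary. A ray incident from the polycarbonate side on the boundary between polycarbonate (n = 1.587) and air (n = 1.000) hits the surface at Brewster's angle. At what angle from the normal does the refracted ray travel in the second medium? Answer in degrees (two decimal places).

tan θ_B = n₂/n₁ = 1.000/1.587 = 0.6301, so θ_B = 32.22°.
The refracted ray is perpendicular to the reflected ray, so θ_t = 90° − θ_B = 57.78°.

θ_t ≈ 57.78°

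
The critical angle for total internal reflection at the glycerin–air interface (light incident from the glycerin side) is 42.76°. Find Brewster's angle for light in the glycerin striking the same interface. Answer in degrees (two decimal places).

At the critical angle sin θ_c = n₂/n₁, giving n₂/n₁ = sin 42.76° = 0.6789.
Then tan θ_B = n₂/n₁ = 0.6789, so θ_B = arctan 0.6789 = 34.17°.

θ_B ≈ 34.17°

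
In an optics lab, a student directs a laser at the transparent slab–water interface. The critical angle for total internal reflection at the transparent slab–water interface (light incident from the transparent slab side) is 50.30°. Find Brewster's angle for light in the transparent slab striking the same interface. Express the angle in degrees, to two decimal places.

sin θ_c = n₂/n₁, so n₂/n₁ = sin 50.30° = 0.7694.
Brewster: tan θ_B = n₂/n₁ = 0.7694.
θ_B = arctan(0.7694) = 37.57°.

θ_B ≈ 37.57°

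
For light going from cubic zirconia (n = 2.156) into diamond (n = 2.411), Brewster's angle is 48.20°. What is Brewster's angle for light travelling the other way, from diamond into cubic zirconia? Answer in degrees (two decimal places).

θ_B' ≈ 41.80°

tan θ_B' = n₁/n₂ = 1/tan θ_B, so θ_B' = 90° − θ_B.
θ_B' = 90° − 48.20° = 41.80°.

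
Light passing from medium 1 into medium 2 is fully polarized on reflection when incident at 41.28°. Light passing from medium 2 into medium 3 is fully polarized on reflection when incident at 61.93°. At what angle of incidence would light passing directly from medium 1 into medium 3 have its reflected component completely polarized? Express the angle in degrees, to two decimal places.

θ_B ≈ 58.72°

tan θ_B(1→2) = n₂/n₁ = tan 41.28° = 0.8779.
tan θ_B(2→3) = n₃/n₂ = tan 61.93° = 1.8752.
n₃/n₁ = 1.6462. Then tan θ_B(1→3) = n₃/n₁, so θ_B(1→3) = arctan(1.6462) = 58.72°.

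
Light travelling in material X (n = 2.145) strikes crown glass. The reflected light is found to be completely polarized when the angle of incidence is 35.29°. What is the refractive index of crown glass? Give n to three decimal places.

Full polarization of the reflected beam means tan θ_B = n₂/n₁, where n₁ is the incident medium (material X).
n₂ = n₁ tan θ_B = 2.145 × tan 35.29° = 1.518.

n ≈ 1.518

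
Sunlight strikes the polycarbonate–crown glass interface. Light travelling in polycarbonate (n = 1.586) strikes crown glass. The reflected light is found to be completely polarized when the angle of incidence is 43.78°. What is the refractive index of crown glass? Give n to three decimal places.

At Brewster's angle, tan θ_B = n₂/n₁ with n₁ on the incident side (polycarbonate) and n₂ on the transmitted side (crown glass).
n₂ = n₁ tan θ_B = 1.586 × tan 43.78° = 1.520.

n ≈ 1.520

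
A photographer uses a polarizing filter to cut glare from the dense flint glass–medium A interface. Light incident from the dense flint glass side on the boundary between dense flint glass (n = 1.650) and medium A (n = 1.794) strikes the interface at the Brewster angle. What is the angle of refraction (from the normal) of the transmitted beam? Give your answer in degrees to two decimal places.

tan θ_B = n₂/n₁ = 1.794/1.650 = 1.0873, so θ_B = 47.39°.
Since θ_B + θ_t = 90° at Brewster incidence, θ_t = 90° − 47.39° = 42.61°.

θ_t ≈ 42.61°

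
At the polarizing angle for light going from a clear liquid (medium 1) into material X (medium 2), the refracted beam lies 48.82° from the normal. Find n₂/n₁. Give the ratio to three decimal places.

n₂/n₁ ≈ 0.875

At Brewster incidence θ_B = 90° − θ_t = 90° − 48.82° = 41.18°.
Then n₂/n₁ = tan θ_B = tan 41.18° = 0.875.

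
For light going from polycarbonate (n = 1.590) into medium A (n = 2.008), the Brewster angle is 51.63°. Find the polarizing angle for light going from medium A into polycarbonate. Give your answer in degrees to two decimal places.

θ_B' ≈ 38.37°

The two Brewster angles are complementary: θ_B' = 90° − θ_B = 90° − 51.63° = 38.37°.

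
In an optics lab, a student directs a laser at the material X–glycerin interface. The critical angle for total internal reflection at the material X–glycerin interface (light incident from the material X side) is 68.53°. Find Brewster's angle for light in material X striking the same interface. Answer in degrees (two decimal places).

θ_B ≈ 42.94°

n₂/n₁ = sin θ_c = sin 68.53° = 0.9306.
tan θ_B equals the same ratio, so θ_B = arctan(0.9306) = 42.94°.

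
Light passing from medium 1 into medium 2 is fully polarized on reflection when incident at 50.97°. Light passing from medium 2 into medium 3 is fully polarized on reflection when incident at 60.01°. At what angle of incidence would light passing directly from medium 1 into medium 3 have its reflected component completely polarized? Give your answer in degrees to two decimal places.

θ_B ≈ 64.93°

Each Brewster angle gives a ratio: n₂/n₁ = tan 50.97° = 1.2336, n₃/n₂ = tan 60.01° = 1.7327.
So n₃/n₁ = (n₂/n₁)(n₃/n₂) = 1.2336 × 1.7327 = 2.1375.
θ_B(1→3) = arctan(2.1375) = 64.93°.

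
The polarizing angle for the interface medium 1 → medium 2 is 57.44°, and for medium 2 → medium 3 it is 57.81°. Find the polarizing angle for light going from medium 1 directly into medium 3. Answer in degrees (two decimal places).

θ_B ≈ 68.10°

tan θ_B(1→2) = n₂/n₁ = tan 57.44° = 1.5661.
tan θ_B(2→3) = n₃/n₂ = tan 57.81° = 1.5886.
So n₃/n₁ = (n₂/n₁)(n₃/n₂) = 1.5661 × 1.5886 = 2.4878.
θ_B(1→3) = arctan(2.4878) = 68.10°.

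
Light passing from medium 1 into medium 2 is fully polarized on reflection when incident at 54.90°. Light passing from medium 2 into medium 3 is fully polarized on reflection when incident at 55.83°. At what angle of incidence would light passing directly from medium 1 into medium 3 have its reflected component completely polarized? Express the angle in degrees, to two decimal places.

θ_B ≈ 64.49°

tan θ_B(1→2) = n₂/n₁ = tan 54.90° = 1.4229.
tan θ_B(2→3) = n₃/n₂ = tan 55.83° = 1.4731.
n₃/n₁ = 2.0960. Then tan θ_B(1→3) = n₃/n₁, so θ_B(1→3) = arctan(2.0960) = 64.49°.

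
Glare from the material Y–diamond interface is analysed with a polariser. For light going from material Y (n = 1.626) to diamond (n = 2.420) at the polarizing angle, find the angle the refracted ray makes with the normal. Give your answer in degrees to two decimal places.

tan θ_B = n₂/n₁ = 2.420/1.626 = 1.4883, so θ_B = 56.10°.
The refracted ray is perpendicular to the reflected ray, so θ_t = 90° − θ_B = 33.90°.

θ_t ≈ 33.90°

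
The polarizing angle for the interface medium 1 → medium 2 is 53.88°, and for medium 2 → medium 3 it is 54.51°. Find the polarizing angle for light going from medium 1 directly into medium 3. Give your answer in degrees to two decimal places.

θ_B ≈ 62.51°

tan θ_B(1→2) = n₂/n₁ = tan 53.88° = 1.3703.
tan θ_B(2→3) = n₃/n₂ = tan 54.51° = 1.4025.
So n₃/n₁ = (n₂/n₁)(n₃/n₂) = 1.3703 × 1.4025 = 1.9219.
θ_B(1→3) = arctan(1.9219) = 62.51°.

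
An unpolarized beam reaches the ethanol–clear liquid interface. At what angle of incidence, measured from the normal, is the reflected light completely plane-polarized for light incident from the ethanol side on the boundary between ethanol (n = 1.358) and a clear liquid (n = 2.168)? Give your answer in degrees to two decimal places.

Brewster's condition: tan θ_B = n₂/n₁ = 2.168/1.358 = 1.5965. Taking the arctangent, θ_B = 57.94°.

θ_B ≈ 57.94°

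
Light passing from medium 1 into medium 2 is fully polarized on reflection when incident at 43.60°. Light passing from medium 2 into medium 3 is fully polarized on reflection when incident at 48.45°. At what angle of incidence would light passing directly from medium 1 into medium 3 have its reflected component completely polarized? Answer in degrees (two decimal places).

θ_B ≈ 47.06°

Each Brewster angle gives a ratio: n₂/n₁ = tan 43.60° = 0.9523, n₃/n₂ = tan 48.45° = 1.1283.
Multiplying, n₃/n₁ = 0.9523 × 1.1283 = 1.0745, and θ_B(1→3) = arctan 1.0745 = 47.06°.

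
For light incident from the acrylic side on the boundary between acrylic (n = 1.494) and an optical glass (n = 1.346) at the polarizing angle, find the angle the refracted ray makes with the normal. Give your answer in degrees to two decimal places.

θ_B = arctan(n₂/n₁) = arctan(1.346/1.494) = 42.02°.
Since θ_B + θ_t = 90° at Brewster incidence, θ_t = 90° − 42.02° = 47.98°.

θ_t ≈ 47.98°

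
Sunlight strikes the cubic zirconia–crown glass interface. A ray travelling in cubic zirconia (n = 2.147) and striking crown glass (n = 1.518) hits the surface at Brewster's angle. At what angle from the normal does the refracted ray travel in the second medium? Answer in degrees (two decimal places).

θ_B = arctan(n₂/n₁) = arctan(1.518/2.147) = 35.26°.
Since θ_B + θ_t = 90° at Brewster incidence, θ_t = 90° − 35.26° = 54.74°.

θ_t ≈ 54.74°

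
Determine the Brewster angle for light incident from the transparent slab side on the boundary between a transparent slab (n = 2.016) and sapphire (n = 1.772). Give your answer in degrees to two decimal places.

θ_B ≈ 41.31°

tan θ_B = n₂/n₁ = 1.772/2.016 = 0.8790.
θ_B = arctan(0.8790) = 41.31°.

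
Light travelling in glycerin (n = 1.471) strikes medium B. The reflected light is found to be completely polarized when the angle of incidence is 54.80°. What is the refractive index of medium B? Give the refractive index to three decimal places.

n ≈ 2.085

Brewster's law: tan θ_B = n₂/n₁ (light incident in glycerin, refracted into medium B).
n₂ = n₁ tan θ_B = 1.471 × tan 54.80° = 2.085.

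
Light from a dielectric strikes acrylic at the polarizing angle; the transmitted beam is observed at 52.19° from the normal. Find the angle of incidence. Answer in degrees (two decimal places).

θ_B ≈ 37.81°

Since the reflected and refracted rays are at right angles at the polarizing angle, θ_B + θ_t = 90°.
So θ_B = 90° − θ_t = 90° − 52.19° = 37.81°.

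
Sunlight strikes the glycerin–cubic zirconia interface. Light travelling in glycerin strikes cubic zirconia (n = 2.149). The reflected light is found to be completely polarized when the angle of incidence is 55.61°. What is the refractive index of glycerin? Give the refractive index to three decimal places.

n ≈ 1.471

Brewster's law: tan θ_B = n₂/n₁ (light incident in glycerin, refracted into cubic zirconia).
n₁ = n₂ / tan θ_B = 2.149 / tan 55.61° = 1.471.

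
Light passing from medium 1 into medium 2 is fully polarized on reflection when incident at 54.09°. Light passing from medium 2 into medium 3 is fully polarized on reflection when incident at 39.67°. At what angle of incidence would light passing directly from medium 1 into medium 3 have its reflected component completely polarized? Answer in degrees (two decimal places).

θ_B ≈ 48.87°

Each Brewster angle gives a ratio: n₂/n₁ = tan 54.09° = 1.3809, n₃/n₂ = tan 39.67° = 0.8293.
Multiplying, n₃/n₁ = 1.3809 × 0.8293 = 1.1453, and θ_B(1→3) = arctan 1.1453 = 48.87°.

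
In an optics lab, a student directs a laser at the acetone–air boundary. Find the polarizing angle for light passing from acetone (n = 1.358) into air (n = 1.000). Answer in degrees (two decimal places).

θ_B ≈ 36.37°

The reflected p-component vanishes when tan θ_B = n₂/n₁.
tan θ_B = n₂/n₁ = 1.000/1.358 = 0.7364.
θ_B = arctan(0.7364) = 36.37°.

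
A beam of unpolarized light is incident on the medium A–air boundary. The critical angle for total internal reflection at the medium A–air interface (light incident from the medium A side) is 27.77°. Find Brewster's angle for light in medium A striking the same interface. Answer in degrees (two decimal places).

θ_B ≈ 24.98°

At the critical angle sin θ_c = n₂/n₁, giving n₂/n₁ = sin 27.77° = 0.4659.
Then tan θ_B = n₂/n₁ = 0.4659, so θ_B = arctan 0.4659 = 24.98°.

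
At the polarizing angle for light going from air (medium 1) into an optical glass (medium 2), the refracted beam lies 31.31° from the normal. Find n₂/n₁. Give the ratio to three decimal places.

n₂/n₁ ≈ 1.644

At Brewster incidence θ_B = 90° − θ_t = 90° − 31.31° = 58.69°.
tan θ_B = n₂/n₁, so n₂/n₁ = tan 58.69° = 1.644.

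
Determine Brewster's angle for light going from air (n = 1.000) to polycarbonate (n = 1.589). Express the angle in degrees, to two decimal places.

θ_B ≈ 57.82°

At Brewster's angle the reflected and refracted rays are perpendicular, which with Snell's law gives tan θ_B = n₂/n₁.
tan θ_B = n₂/n₁ = 1.589/1.000 = 1.5890.
θ_B = arctan(1.5890) = 57.82°.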